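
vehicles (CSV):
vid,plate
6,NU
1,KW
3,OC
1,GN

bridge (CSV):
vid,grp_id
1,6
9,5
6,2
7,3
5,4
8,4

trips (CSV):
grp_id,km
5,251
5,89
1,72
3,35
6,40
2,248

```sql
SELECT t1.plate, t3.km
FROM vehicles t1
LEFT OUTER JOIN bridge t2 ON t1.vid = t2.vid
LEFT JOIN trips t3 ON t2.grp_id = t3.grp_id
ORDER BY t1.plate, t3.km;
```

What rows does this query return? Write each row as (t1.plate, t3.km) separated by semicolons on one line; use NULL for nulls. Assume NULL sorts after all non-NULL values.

(GN, 40); (KW, 40); (NU, 248); (OC, NULL)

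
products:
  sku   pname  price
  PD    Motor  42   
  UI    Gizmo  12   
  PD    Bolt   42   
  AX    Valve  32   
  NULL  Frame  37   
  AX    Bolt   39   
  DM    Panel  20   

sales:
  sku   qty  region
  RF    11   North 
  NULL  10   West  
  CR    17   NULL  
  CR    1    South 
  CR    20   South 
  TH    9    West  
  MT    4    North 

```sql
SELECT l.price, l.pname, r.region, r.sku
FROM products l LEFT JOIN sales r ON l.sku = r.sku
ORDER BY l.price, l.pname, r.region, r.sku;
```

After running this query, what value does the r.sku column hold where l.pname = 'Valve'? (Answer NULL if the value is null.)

NULL

LEFT JOIN keeps every row from `products`; unmatched rows get NULL for `sales`'s columns.
Matching on l.sku = r.sku. A NULL in a compared column never satisfies the condition.
Matched pairs: 0; unmatched l rows kept: 7.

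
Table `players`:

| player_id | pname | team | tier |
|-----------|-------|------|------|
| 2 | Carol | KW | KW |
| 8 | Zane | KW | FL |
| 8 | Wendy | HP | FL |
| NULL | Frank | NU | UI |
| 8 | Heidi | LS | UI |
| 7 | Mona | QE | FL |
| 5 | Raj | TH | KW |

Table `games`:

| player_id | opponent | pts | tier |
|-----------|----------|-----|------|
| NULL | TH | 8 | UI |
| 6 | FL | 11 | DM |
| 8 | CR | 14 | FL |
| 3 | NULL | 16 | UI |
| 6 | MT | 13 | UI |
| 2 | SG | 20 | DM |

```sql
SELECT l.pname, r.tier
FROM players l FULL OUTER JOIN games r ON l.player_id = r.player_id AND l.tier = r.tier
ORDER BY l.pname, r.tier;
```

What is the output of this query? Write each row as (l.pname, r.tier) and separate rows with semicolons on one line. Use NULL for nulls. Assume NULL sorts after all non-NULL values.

FULL OUTER JOIN keeps every row from both sides; unmatched rows get NULL for the other side's columns.
Matching on l.player_id = r.player_id AND l.tier = r.tier. A NULL in a compared column never satisfies the condition.
- l (player_id=2, tier=KW) has no partner → padded with NULL.
- l (player_id=8, tier=FL) pairs with 1 row(s) of r.
- l (player_id=8, tier=FL) pairs with 1 row(s) of r.
- l (player_id=NULL, tier=UI) has no partner → padded with NULL.
- l (player_id=8, tier=UI) has no partner → padded with NULL.
- l (player_id=7, tier=FL) has no partner → padded with NULL.
- l (player_id=5, tier=KW) has no partner → padded with NULL.
- 5 r row(s) had no l match → kept, l columns NULL.

(Carol, NULL); (Frank, NULL); (Heidi, NULL); (Mona, NULL); (Raj, NULL); (Wendy, FL); (Zane, FL); (NULL, DM); (NULL, DM); (NULL, UI); (NULL, UI); (NULL, UI)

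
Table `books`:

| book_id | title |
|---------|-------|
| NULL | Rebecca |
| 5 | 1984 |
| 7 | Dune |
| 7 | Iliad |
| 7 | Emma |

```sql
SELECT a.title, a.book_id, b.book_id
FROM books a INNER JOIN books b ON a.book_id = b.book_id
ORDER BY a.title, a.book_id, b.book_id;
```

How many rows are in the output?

10

INNER JOIN keeps only pairs where the ON condition holds.
Matching on a.book_id = b.book_id. A NULL in a compared column never satisfies the condition.
- a (book_id=NULL) has no partner → excluded.
- a (book_id=5) pairs with 1 row(s) of b.
- a (book_id=7) pairs with 3 row(s) of b.
- a (book_id=7) pairs with 3 row(s) of b.
- a (book_id=7) pairs with 3 row(s) of b.
Total: 10 rows.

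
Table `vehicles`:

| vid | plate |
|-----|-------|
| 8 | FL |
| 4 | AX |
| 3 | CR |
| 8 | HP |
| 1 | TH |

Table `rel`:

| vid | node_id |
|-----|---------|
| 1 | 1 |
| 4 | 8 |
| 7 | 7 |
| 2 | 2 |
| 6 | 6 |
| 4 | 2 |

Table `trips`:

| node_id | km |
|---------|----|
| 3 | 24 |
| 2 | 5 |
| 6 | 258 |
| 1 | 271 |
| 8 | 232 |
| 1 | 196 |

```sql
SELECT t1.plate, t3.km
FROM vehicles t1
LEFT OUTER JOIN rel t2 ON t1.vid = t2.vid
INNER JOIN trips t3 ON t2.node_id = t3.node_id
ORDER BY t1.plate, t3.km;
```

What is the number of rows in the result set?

4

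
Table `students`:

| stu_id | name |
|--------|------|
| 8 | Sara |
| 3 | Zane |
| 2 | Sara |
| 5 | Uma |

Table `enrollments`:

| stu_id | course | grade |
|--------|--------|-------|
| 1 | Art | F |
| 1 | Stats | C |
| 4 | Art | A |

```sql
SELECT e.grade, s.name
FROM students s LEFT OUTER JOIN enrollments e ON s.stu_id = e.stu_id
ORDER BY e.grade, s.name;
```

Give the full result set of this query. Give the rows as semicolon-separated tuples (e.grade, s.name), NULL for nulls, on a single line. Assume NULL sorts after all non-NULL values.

(NULL, Sara); (NULL, Sara); (NULL, Uma); (NULL, Zane)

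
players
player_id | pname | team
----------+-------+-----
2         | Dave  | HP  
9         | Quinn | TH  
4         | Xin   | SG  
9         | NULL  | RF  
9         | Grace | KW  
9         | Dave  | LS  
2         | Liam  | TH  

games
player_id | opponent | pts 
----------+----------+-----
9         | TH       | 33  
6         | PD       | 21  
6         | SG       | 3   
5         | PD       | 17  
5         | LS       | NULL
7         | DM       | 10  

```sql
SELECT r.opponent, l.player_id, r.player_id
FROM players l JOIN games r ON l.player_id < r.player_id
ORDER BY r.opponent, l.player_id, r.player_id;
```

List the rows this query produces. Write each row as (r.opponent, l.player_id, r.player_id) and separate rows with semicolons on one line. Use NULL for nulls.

(DM, 2, 7); (DM, 2, 7); (DM, 4, 7); (LS, 2, 5); (LS, 2, 5); (LS, 4, 5); (PD, 2, 5); (PD, 2, 5); (PD, 2, 6); (PD, 2, 6); (PD, 4, 5); (PD, 4, 6); (SG, 2, 6); (SG, 2, 6); (SG, 4, 6); (TH, 2, 9); (TH, 2, 9); (TH, 4, 9)

INNER JOIN keeps only pairs where the ON condition holds.
Matching on l.player_id < r.player_id.
- l (player_id=2) pairs with 6 row(s) of r.
- l (player_id=9) has no partner → excluded.
- l (player_id=4) pairs with 6 row(s) of r.
- l (player_id=9) has no partner → excluded.
- l (player_id=9) has no partner → excluded.
- l (player_id=9) has no partner → excluded.
- l (player_id=2) pairs with 6 row(s) of r.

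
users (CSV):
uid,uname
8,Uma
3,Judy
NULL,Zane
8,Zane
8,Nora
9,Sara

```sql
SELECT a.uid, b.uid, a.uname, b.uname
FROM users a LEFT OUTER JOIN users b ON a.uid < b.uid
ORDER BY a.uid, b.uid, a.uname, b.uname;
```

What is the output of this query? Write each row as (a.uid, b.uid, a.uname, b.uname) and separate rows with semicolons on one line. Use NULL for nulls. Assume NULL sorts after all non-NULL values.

(3, 8, Judy, Nora); (3, 8, Judy, Uma); (3, 8, Judy, Zane); (3, 9, Judy, Sara); (8, 9, Nora, Sara); (8, 9, Uma, Sara); (8, 9, Zane, Sara); (9, NULL, Sara, NULL); (NULL, NULL, Zane, NULL)

LEFT JOIN keeps every row from `users a`; unmatched rows get NULL for `users b`'s columns.
Matching on a.uid < b.uid. A NULL in a compared column never satisfies the condition.
- a[0] uid=8 → 1 match(es) in b → 1 row(s).
- a[1] uid=3 → 4 match(es) in b → 4 row(s).
- a[2] uid=NULL → no match; kept with NULLs on the b side.
- a[3] uid=8 → 1 match(es) in b → 1 row(s).
- a[4] uid=8 → 1 match(es) in b → 1 row(s).
- a[5] uid=9 → no match; kept with NULLs on the b side.
After projecting and ordering:
a.uid | b.uid | a.uname | b.uname
3 | 8 | Judy | Nora
3 | 8 | Judy | Uma
3 | 8 | Judy | Zane
3 | 9 | Judy | Sara
8 | 9 | Nora | Sara
8 | 9 | Uma | Sara
8 | 9 | Zane | Sara
9 | NULL | Sara | NULL
NULL | NULL | Zane | NULL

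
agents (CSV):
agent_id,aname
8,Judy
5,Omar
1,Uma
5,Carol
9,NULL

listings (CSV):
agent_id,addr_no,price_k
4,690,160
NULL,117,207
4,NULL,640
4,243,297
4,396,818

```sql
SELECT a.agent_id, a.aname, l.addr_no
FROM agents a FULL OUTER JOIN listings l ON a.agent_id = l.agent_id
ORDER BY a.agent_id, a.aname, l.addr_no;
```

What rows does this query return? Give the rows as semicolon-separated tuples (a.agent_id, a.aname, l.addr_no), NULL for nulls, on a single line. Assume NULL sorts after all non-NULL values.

(1, Uma, NULL); (5, Carol, NULL); (5, Omar, NULL); (8, Judy, NULL); (9, NULL, NULL); (NULL, NULL, 117); (NULL, NULL, 243); (NULL, NULL, 396); (NULL, NULL, 690); (NULL, NULL, NULL)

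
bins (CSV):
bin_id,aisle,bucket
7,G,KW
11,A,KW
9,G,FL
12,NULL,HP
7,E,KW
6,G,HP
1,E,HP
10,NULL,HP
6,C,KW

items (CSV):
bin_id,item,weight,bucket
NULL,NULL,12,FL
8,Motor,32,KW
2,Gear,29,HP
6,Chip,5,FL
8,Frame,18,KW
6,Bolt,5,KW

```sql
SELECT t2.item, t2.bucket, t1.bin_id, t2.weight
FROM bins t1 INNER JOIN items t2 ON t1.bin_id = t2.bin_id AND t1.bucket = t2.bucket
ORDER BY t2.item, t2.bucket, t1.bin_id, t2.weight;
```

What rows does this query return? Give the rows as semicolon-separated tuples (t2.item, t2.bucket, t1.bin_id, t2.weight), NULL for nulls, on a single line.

INNER JOIN keeps only pairs where the ON condition holds.
Matching on t1.bin_id = t2.bin_id AND t1.bucket = t2.bucket. A NULL in a compared column never satisfies the condition.
- t1 row (bin_id=7, bucket=KW): no match → dropped.
- t1 row (bin_id=11, bucket=KW): no match → dropped.
- t1 row (bin_id=9, bucket=FL): no match → dropped.
- t1 row (bin_id=12, bucket=HP): no match → dropped.
- t1 row (bin_id=7, bucket=KW): no match → dropped.
- t1 row (bin_id=6, bucket=HP): no match → dropped.
- t1 row (bin_id=1, bucket=HP): no match → dropped.
- t1 row (bin_id=10, bucket=HP): no match → dropped.
- t1 row (bin_id=6, bucket=KW): matches 1 t2 row(s) → 1 output row(s).
After projecting and ordering:
t2.item | t2.bucket | t1.bin_id | t2.weight
Bolt | KW | 6 | 5

(Bolt, KW, 6, 5)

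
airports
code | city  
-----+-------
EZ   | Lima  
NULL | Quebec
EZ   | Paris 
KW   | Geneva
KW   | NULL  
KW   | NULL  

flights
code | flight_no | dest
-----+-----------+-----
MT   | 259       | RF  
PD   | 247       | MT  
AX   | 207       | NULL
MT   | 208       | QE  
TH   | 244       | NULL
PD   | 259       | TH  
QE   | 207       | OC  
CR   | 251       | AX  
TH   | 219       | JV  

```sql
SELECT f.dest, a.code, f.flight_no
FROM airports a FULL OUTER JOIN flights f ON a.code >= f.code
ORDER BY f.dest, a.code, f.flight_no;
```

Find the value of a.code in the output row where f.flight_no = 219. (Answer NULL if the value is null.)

NULL

FULL OUTER JOIN keeps every row from both sides; unmatched rows get NULL for the other side's columns.
Matching on a.code >= f.code. A NULL in a compared column never satisfies the condition.
- a[0] code=EZ → 2 match(es) in f → 2 row(s).
- a[1] code=NULL → no match; kept with NULLs on the f side.
- a[2] code=EZ → 2 match(es) in f → 2 row(s).
- a[3] code=KW → 2 match(es) in f → 2 row(s).
- a[4] code=KW → 2 match(es) in f → 2 row(s).
- a[5] code=KW → 2 match(es) in f → 2 row(s).
- 7 row(s) from f found no a partner → padded with NULL.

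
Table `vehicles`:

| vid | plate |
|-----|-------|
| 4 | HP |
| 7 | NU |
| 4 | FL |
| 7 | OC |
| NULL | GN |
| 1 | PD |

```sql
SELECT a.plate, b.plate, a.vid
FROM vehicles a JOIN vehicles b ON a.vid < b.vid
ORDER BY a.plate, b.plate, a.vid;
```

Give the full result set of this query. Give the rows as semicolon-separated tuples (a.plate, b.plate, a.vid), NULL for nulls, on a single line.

INNER JOIN keeps only pairs where the ON condition holds.
Matching on a.vid < b.vid. A NULL in a compared column never satisfies the condition.
- a[0] vid=4 → 2 match(es) in b → 2 row(s).
- a[1] vid=7 → no match; dropped.
- a[2] vid=4 → 2 match(es) in b → 2 row(s).
- a[3] vid=7 → no match; dropped.
- a[4] vid=NULL → no match; dropped.
- a[5] vid=1 → 4 match(es) in b → 4 row(s).
After projecting and ordering:
a.plate | b.plate | a.vid
FL | NU | 4
FL | OC | 4
HP | NU | 4
HP | OC | 4
PD | FL | 1
PD | HP | 1
PD | NU | 1
PD | OC | 1

(FL, NU, 4); (FL, OC, 4); (HP, NU, 4); (HP, OC, 4); (PD, FL, 1); (PD, HP, 1); (PD, NU, 1); (PD, OC, 1)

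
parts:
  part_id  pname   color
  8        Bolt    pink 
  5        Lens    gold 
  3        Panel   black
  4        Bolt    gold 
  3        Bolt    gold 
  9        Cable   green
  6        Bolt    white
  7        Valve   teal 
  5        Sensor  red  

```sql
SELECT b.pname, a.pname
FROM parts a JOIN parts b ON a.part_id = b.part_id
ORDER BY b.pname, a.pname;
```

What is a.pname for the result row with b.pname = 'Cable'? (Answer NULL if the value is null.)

INNER JOIN keeps only pairs where the ON condition holds.
Matching on a.part_id = b.part_id.
Matched pairs: 13.

Cable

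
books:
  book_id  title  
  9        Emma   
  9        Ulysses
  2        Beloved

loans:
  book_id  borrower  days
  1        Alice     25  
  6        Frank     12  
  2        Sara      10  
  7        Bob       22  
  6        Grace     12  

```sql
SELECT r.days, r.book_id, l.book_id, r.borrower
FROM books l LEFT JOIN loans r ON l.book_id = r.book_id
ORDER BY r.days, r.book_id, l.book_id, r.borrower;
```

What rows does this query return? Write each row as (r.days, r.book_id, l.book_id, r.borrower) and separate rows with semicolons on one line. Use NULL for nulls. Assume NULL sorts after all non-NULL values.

(10, 2, 2, Sara); (NULL, NULL, 9, NULL); (NULL, NULL, 9, NULL)

LEFT JOIN keeps every row from `books`; unmatched rows get NULL for `loans`'s columns.
Matching on l.book_id = r.book_id.
Matched pairs: 1; unmatched l rows kept: 2.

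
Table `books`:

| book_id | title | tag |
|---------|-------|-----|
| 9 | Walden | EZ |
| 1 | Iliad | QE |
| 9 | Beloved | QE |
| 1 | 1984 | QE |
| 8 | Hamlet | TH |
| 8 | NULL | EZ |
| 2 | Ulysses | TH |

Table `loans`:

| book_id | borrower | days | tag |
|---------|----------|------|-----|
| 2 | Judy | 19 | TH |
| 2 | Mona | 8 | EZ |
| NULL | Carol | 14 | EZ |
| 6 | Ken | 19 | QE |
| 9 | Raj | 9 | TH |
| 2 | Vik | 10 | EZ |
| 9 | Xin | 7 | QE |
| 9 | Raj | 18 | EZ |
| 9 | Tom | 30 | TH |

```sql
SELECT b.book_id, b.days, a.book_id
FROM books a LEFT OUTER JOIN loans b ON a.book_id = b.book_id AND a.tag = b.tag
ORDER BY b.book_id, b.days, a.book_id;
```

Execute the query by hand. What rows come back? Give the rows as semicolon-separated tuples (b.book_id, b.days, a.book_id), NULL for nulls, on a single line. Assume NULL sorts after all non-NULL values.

(2, 19, 2); (9, 7, 9); (9, 18, 9); (NULL, NULL, 1); (NULL, NULL, 1); (NULL, NULL, 8); (NULL, NULL, 8)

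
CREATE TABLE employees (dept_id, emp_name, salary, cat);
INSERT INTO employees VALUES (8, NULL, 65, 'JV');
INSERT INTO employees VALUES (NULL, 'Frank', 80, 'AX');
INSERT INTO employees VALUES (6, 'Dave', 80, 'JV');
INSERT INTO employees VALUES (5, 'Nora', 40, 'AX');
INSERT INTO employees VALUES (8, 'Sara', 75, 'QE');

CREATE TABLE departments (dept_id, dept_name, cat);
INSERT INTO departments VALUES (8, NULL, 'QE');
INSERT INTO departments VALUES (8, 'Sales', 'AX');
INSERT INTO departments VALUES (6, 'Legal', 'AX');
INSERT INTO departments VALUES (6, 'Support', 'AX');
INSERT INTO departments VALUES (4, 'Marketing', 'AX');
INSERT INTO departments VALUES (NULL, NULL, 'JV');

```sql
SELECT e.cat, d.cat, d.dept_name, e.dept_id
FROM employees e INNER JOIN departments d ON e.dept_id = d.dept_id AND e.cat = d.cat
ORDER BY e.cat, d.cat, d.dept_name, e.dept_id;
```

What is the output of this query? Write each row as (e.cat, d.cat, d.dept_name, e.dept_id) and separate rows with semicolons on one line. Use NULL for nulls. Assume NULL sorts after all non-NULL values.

INNER JOIN keeps only pairs where the ON condition holds.
Matching on e.dept_id = d.dept_id AND e.cat = d.cat. A NULL in a compared column never satisfies the condition.
- e[0] dept_id=8, cat=JV → no match; dropped.
- e[1] dept_id=NULL, cat=AX → no match; dropped.
- e[2] dept_id=6, cat=JV → no match; dropped.
- e[3] dept_id=5, cat=AX → no match; dropped.
- e[4] dept_id=8, cat=QE → 1 match(es) in d → 1 row(s).
After projecting and ordering:
e.cat | d.cat | d.dept_name | e.dept_id
QE | QE | NULL | 8

(QE, QE, NULL, 8)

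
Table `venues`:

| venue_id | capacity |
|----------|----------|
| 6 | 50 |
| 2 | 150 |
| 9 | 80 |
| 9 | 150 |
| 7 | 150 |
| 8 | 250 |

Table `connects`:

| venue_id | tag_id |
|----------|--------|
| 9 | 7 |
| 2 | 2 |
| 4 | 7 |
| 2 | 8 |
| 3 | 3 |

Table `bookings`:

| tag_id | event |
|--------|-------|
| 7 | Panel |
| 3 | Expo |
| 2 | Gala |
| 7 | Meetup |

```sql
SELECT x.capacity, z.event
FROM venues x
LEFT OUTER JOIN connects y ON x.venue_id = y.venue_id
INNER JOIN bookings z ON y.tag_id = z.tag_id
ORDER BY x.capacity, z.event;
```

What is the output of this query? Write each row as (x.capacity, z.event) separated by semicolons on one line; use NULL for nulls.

(80, Meetup); (80, Panel); (150, Gala); (150, Meetup); (150, Panel)

Evaluate left to right. First `venues x LEFT JOIN connects y` on venue_id: 7 row(s).
Then INNER JOIN `bookings z` on tag_id: keep only rows whose y.tag_id appears in z.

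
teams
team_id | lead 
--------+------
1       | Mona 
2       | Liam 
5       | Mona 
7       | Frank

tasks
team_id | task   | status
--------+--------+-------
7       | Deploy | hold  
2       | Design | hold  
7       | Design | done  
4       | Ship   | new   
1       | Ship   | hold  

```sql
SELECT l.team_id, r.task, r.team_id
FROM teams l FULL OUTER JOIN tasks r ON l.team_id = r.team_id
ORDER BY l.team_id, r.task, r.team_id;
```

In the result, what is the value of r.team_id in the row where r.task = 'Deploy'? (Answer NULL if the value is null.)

7

FULL OUTER JOIN keeps every row from both sides; unmatched rows get NULL for the other side's columns.
Matching on l.team_id = r.team_id.
- team_id=1: 1 matching r row(s), so 1 row(s) emitted.
- team_id=2: 1 matching r row(s), so 1 row(s) emitted.
- team_id=5: no r row matches, row kept with r columns NULL.
- team_id=7: 2 matching r row(s), so 2 row(s) emitted.
- plus 1 unmatched r row(s), each kept with NULL l columns.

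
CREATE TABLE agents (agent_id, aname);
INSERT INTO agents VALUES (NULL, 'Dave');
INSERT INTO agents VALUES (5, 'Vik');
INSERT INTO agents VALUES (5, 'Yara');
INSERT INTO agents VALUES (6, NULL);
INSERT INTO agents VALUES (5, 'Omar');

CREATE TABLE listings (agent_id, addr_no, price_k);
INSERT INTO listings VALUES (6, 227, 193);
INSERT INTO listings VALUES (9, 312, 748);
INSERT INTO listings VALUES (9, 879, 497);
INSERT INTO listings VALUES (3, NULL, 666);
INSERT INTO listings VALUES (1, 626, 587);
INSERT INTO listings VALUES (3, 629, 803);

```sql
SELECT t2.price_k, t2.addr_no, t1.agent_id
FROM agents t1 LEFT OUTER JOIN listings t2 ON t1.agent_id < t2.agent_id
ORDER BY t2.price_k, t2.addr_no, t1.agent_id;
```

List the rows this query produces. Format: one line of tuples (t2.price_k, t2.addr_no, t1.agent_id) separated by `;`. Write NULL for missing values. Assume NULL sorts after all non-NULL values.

(193, 227, 5); (193, 227, 5); (193, 227, 5); (497, 879, 5); (497, 879, 5); (497, 879, 5); (497, 879, 6); (748, 312, 5); (748, 312, 5); (748, 312, 5); (748, 312, 6); (NULL, NULL, NULL)

LEFT JOIN keeps every row from `agents`; unmatched rows get NULL for `listings`'s columns.
Matching on t1.agent_id < t2.agent_id. A NULL in a compared column never satisfies the condition.
Matched pairs: 11; unmatched t1 rows kept: 1.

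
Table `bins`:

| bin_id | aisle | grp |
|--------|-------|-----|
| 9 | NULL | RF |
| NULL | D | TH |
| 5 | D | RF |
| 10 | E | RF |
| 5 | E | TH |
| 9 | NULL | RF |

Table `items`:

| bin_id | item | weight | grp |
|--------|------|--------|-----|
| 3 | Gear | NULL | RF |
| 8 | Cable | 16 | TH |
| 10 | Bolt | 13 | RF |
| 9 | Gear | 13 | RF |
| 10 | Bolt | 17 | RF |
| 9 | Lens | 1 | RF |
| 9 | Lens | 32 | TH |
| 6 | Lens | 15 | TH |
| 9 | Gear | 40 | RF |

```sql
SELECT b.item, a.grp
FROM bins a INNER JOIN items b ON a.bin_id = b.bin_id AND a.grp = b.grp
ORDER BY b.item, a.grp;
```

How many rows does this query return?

8

INNER JOIN keeps only pairs where the ON condition holds.
Matching on a.bin_id = b.bin_id AND a.grp = b.grp. A NULL in a compared column never satisfies the condition.
- a row (bin_id=9, grp=RF): matches 3 b row(s) → 3 output row(s).
- a row (bin_id=NULL, grp=TH): no match → dropped.
- a row (bin_id=5, grp=RF): no match → dropped.
- a row (bin_id=10, grp=RF): matches 2 b row(s) → 2 output row(s).
- a row (bin_id=5, grp=TH): no match → dropped.
- a row (bin_id=9, grp=RF): matches 3 b row(s) → 3 output row(s).
Total: 8 rows.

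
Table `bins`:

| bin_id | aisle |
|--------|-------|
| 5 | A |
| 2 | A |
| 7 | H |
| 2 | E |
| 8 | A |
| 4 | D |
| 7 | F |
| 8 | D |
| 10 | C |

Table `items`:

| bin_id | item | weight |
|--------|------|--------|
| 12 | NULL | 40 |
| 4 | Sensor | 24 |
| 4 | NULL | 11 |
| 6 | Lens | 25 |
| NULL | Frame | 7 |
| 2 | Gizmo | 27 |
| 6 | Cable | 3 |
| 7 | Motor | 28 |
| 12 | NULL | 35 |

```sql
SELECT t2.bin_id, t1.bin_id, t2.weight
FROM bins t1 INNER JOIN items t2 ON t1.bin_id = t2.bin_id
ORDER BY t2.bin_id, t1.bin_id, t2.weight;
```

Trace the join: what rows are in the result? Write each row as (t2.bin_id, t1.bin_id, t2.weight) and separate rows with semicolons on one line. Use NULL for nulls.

INNER JOIN keeps only pairs where the ON condition holds.
Matching on t1.bin_id = t2.bin_id. A NULL in a compared column never satisfies the condition.
- t1 row (bin_id=5): no match → dropped.
- t1 row (bin_id=2): matches 1 t2 row(s) → 1 output row(s).
- t1 row (bin_id=7): matches 1 t2 row(s) → 1 output row(s).
- t1 row (bin_id=2): matches 1 t2 row(s) → 1 output row(s).
- t1 row (bin_id=8): no match → dropped.
- t1 row (bin_id=4): matches 2 t2 row(s) → 2 output row(s).
- t1 row (bin_id=7): matches 1 t2 row(s) → 1 output row(s).
- t1 row (bin_id=8): no match → dropped.
- t1 row (bin_id=10): no match → dropped.
After projecting and ordering:
t2.bin_id | t1.bin_id | t2.weight
2 | 2 | 27
2 | 2 | 27
4 | 4 | 11
4 | 4 | 24
7 | 7 | 28
7 | 7 | 28

(2, 2, 27); (2, 2, 27); (4, 4, 11); (4, 4, 24); (7, 7, 28); (7, 7, 28)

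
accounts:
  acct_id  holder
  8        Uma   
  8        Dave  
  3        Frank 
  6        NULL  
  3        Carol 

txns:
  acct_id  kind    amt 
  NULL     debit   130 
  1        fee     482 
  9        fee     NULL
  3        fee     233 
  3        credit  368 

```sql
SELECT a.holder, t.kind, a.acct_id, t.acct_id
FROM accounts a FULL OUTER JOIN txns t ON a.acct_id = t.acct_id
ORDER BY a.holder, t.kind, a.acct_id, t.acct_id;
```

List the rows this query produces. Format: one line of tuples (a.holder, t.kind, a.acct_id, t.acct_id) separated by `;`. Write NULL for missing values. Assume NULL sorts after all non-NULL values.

FULL OUTER JOIN keeps every row from both sides; unmatched rows get NULL for the other side's columns.
Matching on a.acct_id = t.acct_id. A NULL in a compared column never satisfies the condition.
- a[0] acct_id=8 → no match; kept with NULLs on the t side.
- a[1] acct_id=8 → no match; kept with NULLs on the t side.
- a[2] acct_id=3 → 2 match(es) in t → 2 row(s).
- a[3] acct_id=6 → no match; kept with NULLs on the t side.
- a[4] acct_id=3 → 2 match(es) in t → 2 row(s).
- 3 t row(s) had no a match → kept, a columns NULL.
After projecting and ordering:
a.holder | t.kind | a.acct_id | t.acct_id
Carol | credit | 3 | 3
Carol | fee | 3 | 3
Dave | NULL | 8 | NULL
Frank | credit | 3 | 3
Frank | fee | 3 | 3
Uma | NULL | 8 | NULL
NULL | debit | NULL | NULL
NULL | fee | NULL | 1
NULL | fee | NULL | 9
NULL | NULL | 6 | NULL

(Carol, credit, 3, 3); (Carol, fee, 3, 3); (Dave, NULL, 8, NULL); (Frank, credit, 3, 3); (Frank, fee, 3, 3); (Uma, NULL, 8, NULL); (NULL, debit, NULL, NULL); (NULL, fee, NULL, 1); (NULL, fee, NULL, 9); (NULL, NULL, 6, NULL)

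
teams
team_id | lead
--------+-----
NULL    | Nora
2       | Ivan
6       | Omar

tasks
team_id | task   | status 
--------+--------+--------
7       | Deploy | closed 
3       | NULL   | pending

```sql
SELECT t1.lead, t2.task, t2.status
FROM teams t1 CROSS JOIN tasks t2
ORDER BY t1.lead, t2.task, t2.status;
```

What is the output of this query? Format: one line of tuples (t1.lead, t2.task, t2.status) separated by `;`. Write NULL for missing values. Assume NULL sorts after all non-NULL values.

(Ivan, Deploy, closed); (Ivan, NULL, pending); (Nora, Deploy, closed); (Nora, NULL, pending); (Omar, Deploy, closed); (Omar, NULL, pending)

CROSS JOIN pairs every row of `teams` with every row of `tasks`: 3 × 2 = 6 rows.
After projecting and ordering:
t1.lead | t2.task | t2.status
Ivan | Deploy | closed
Ivan | NULL | pending
Nora | Deploy | closed
Nora | NULL | pending
Omar | Deploy | closed
Omar | NULL | pending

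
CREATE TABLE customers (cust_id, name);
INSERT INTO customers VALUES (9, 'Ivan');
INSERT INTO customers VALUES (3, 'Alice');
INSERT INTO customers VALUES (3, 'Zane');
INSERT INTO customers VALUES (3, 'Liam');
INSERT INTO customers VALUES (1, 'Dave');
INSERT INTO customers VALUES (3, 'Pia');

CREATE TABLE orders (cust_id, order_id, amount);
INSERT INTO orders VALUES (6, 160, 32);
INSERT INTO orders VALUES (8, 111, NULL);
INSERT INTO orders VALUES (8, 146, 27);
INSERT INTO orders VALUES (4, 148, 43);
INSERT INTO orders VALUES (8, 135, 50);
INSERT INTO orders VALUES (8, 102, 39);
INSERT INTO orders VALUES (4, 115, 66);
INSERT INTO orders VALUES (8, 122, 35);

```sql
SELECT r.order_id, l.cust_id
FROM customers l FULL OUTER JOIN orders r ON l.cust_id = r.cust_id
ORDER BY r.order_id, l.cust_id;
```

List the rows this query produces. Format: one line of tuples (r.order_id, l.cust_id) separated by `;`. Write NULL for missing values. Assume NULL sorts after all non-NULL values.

(102, NULL); (111, NULL); (115, NULL); (122, NULL); (135, NULL); (146, NULL); (148, NULL); (160, NULL); (NULL, 1); (NULL, 3); (NULL, 3); (NULL, 3); (NULL, 3); (NULL, 9)

FULL OUTER JOIN keeps every row from both sides; unmatched rows get NULL for the other side's columns.
Matching on l.cust_id = r.cust_id.
- l[0] cust_id=9 → no match; kept with NULLs on the r side.
- l[1] cust_id=3 → no match; kept with NULLs on the r side.
- l[2] cust_id=3 → no match; kept with NULLs on the r side.
- l[3] cust_id=3 → no match; kept with NULLs on the r side.
- l[4] cust_id=1 → no match; kept with NULLs on the r side.
- l[5] cust_id=3 → no match; kept with NULLs on the r side.
- 8 r row(s) had no l match → kept, l columns NULL.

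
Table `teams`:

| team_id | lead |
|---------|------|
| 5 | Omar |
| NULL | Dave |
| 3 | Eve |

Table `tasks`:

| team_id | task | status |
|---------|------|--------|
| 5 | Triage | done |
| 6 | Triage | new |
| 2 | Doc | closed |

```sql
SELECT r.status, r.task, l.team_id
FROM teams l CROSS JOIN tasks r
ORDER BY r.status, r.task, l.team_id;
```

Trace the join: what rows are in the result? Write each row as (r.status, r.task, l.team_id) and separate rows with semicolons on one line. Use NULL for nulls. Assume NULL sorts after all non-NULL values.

CROSS JOIN pairs every row of `teams` with every row of `tasks`: 3 × 3 = 9 rows.

(closed, Doc, 3); (closed, Doc, 5); (closed, Doc, NULL); (done, Triage, 3); (done, Triage, 5); (done, Triage, NULL); (new, Triage, 3); (new, Triage, 5); (new, Triage, NULL)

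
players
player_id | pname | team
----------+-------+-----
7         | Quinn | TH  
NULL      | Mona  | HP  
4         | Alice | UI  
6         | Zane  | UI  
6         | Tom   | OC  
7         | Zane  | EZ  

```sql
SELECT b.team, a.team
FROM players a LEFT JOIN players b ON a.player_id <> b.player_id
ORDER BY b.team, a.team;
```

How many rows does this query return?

LEFT JOIN keeps every row from `players a`; unmatched rows get NULL for `players b`'s columns.
Matching on a.player_id <> b.player_id. A NULL in a compared column never satisfies the condition.
- player_id=7: 3 matching b row(s), so 3 row(s) emitted.
- player_id=NULL: no b row matches, row kept with b columns NULL.
- player_id=4: 4 matching b row(s), so 4 row(s) emitted.
- player_id=6: 3 matching b row(s), so 3 row(s) emitted.
- player_id=6: 3 matching b row(s), so 3 row(s) emitted.
- player_id=7: 3 matching b row(s), so 3 row(s) emitted.
Total: 16 matched + 1 padded = 17 rows.

17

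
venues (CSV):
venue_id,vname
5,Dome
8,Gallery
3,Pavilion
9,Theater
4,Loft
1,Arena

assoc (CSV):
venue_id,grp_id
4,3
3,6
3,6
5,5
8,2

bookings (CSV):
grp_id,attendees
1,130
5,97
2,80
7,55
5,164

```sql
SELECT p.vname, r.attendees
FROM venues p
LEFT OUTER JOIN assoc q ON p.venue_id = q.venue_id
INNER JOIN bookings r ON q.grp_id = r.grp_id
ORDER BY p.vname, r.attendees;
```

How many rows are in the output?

3

Evaluate left to right. First `venues p LEFT JOIN assoc q` on venue_id: 7 row(s).
Then INNER JOIN `bookings r` on grp_id: keep only rows whose q.grp_id appears in r.
Result: 3 row(s).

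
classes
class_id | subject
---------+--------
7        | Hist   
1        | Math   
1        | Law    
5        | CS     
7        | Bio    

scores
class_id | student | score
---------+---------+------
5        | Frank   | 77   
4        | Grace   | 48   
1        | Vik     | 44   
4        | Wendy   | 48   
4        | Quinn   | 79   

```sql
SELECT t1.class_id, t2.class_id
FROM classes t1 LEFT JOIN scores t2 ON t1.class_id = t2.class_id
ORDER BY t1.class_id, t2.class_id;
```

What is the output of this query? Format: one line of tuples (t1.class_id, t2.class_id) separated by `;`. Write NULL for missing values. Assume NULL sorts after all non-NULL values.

(1, 1); (1, 1); (5, 5); (7, NULL); (7, NULL)

LEFT JOIN keeps every row from `classes`; unmatched rows get NULL for `scores`'s columns.
Matching on t1.class_id = t2.class_id.
- t1 row (class_id=7): no match → kept, t2 columns NULL.
- t1 row (class_id=1): matches 1 t2 row(s) → 1 output row(s).
- t1 row (class_id=1): matches 1 t2 row(s) → 1 output row(s).
- t1 row (class_id=5): matches 1 t2 row(s) → 1 output row(s).
- t1 row (class_id=7): no match → kept, t2 columns NULL.
After projecting and ordering:
t1.class_id | t2.class_id
1 | 1
1 | 1
5 | 5
7 | NULL
7 | NULL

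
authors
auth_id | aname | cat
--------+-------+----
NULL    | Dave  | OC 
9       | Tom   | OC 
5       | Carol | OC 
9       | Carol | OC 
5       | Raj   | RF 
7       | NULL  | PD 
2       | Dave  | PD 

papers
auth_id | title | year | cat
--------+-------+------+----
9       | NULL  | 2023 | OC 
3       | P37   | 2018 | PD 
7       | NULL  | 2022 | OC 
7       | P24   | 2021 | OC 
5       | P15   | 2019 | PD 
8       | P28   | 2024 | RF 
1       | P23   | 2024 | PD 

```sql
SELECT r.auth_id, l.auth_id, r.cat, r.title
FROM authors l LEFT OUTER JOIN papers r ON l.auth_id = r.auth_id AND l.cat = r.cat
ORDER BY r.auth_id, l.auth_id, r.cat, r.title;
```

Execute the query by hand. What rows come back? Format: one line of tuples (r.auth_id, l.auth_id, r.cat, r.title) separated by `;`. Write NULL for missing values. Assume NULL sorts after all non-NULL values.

LEFT JOIN keeps every row from `authors`; unmatched rows get NULL for `papers`'s columns.
Matching on l.auth_id = r.auth_id AND l.cat = r.cat. A NULL in a compared column never satisfies the condition.
- l row (auth_id=NULL, cat=OC): no match → kept, r columns NULL.
- l row (auth_id=9, cat=OC): matches 1 r row(s) → 1 output row(s).
- l row (auth_id=5, cat=OC): no match → kept, r columns NULL.
- l row (auth_id=9, cat=OC): matches 1 r row(s) → 1 output row(s).
- l row (auth_id=5, cat=RF): no match → kept, r columns NULL.
- l row (auth_id=7, cat=PD): no match → kept, r columns NULL.
- l row (auth_id=2, cat=PD): no match → kept, r columns NULL.
After projecting and ordering:
r.auth_id | l.auth_id | r.cat | r.title
9 | 9 | OC | NULL
9 | 9 | OC | NULL
NULL | 2 | NULL | NULL
NULL | 5 | NULL | NULL
NULL | 5 | NULL | NULL
NULL | 7 | NULL | NULL
NULL | NULL | NULL | NULL

(9, 9, OC, NULL); (9, 9, OC, NULL); (NULL, 2, NULL, NULL); (NULL, 5, NULL, NULL); (NULL, 5, NULL, NULL); (NULL, 7, NULL, NULL); (NULL, NULL, NULL, NULL)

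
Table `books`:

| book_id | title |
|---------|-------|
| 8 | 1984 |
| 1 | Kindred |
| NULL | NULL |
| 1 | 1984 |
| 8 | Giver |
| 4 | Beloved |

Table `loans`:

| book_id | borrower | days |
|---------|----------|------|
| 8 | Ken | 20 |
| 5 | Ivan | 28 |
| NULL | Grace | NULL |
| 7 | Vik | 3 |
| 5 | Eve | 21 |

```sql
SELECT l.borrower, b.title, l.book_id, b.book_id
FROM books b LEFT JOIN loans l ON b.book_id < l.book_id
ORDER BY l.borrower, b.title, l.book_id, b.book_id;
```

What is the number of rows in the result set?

LEFT JOIN keeps every row from `books`; unmatched rows get NULL for `loans`'s columns.
Matching on b.book_id < l.book_id. A NULL in a compared column never satisfies the condition.
- b[0] book_id=8 → no match; kept with NULLs on the l side.
- b[1] book_id=1 → 4 match(es) in l → 4 row(s).
- b[2] book_id=NULL → no match; kept with NULLs on the l side.
- b[3] book_id=1 → 4 match(es) in l → 4 row(s).
- b[4] book_id=8 → no match; kept with NULLs on the l side.
- b[5] book_id=4 → 4 match(es) in l → 4 row(s).
Total: 12 matched + 3 padded = 15 rows.

15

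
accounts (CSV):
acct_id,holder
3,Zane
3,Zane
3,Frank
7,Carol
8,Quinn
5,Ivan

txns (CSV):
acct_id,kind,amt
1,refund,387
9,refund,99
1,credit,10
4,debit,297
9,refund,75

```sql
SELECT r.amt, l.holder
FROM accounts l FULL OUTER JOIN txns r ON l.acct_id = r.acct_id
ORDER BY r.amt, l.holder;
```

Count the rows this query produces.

FULL OUTER JOIN keeps every row from both sides; unmatched rows get NULL for the other side's columns.
Matching on l.acct_id = r.acct_id.
- l (acct_id=3) has no partner → padded with NULL.
- l (acct_id=3) has no partner → padded with NULL.
- l (acct_id=3) has no partner → padded with NULL.
- l (acct_id=7) has no partner → padded with NULL.
- l (acct_id=8) has no partner → padded with NULL.
- l (acct_id=5) has no partner → padded with NULL.
- 5 r row(s) had no l match → kept, l columns NULL.
Total: 0 matched + 11 padded = 11 rows.

11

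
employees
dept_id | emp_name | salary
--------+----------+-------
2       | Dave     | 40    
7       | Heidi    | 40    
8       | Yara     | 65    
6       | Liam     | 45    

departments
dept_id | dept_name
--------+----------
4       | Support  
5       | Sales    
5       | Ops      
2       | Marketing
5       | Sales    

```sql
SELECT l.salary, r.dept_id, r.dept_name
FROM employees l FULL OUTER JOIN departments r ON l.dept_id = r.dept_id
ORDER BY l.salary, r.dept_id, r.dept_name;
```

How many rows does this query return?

FULL OUTER JOIN keeps every row from both sides; unmatched rows get NULL for the other side's columns.
Matching on l.dept_id = r.dept_id.
Matched pairs: 1; unmatched l rows kept: 3; unmatched r rows kept: 4.
Total: 1 matched + 7 padded = 8 rows.

8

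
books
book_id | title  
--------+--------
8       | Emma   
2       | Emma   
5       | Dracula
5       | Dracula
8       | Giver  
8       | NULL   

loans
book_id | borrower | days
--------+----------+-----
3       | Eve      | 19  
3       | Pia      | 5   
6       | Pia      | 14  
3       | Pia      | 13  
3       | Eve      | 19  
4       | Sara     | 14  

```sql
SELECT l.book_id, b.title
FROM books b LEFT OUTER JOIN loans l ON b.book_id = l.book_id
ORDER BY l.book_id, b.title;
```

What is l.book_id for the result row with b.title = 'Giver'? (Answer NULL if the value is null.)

NULL

LEFT JOIN keeps every row from `books`; unmatched rows get NULL for `loans`'s columns.
Matching on b.book_id = l.book_id.
- b[0] book_id=8 → no match; kept with NULLs on the l side.
- b[1] book_id=2 → no match; kept with NULLs on the l side.
- b[2] book_id=5 → no match; kept with NULLs on the l side.
- b[3] book_id=5 → no match; kept with NULLs on the l side.
- b[4] book_id=8 → no match; kept with NULLs on the l side.
- b[5] book_id=8 → no match; kept with NULLs on the l side.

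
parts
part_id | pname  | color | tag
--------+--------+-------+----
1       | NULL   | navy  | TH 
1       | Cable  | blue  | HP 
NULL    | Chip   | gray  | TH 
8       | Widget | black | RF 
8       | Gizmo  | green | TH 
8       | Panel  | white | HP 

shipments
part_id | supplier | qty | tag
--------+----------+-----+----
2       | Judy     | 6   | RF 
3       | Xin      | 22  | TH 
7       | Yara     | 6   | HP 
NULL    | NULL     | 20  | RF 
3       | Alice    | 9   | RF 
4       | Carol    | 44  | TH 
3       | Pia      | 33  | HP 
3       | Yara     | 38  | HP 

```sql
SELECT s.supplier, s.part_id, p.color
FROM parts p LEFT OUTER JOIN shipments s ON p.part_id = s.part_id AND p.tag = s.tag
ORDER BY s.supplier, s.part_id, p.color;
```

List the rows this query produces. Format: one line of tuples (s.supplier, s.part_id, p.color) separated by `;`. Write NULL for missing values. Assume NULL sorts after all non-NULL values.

(NULL, NULL, black); (NULL, NULL, blue); (NULL, NULL, gray); (NULL, NULL, green); (NULL, NULL, navy); (NULL, NULL, white)

LEFT JOIN keeps every row from `parts`; unmatched rows get NULL for `shipments`'s columns.
Matching on p.part_id = s.part_id AND p.tag = s.tag. A NULL in a compared column never satisfies the condition.
- p[0] part_id=1, tag=TH → no match; kept with NULLs on the s side.
- p[1] part_id=1, tag=HP → no match; kept with NULLs on the s side.
- p[2] part_id=NULL, tag=TH → no match; kept with NULLs on the s side.
- p[3] part_id=8, tag=RF → no match; kept with NULLs on the s side.
- p[4] part_id=8, tag=TH → no match; kept with NULLs on the s side.
- p[5] part_id=8, tag=HP → no match; kept with NULLs on the s side.
After projecting and ordering:
s.supplier | s.part_id | p.color
NULL | NULL | black
NULL | NULL | blue
NULL | NULL | gray
NULL | NULL | green
NULL | NULL | navy
NULL | NULL | white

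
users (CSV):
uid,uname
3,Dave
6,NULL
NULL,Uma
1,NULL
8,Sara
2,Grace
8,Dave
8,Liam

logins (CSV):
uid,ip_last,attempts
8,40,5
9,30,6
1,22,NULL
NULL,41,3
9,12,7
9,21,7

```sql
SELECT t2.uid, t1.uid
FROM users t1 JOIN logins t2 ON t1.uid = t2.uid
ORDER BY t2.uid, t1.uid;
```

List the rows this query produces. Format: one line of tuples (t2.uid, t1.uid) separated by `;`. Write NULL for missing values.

INNER JOIN keeps only pairs where the ON condition holds.
Matching on t1.uid = t2.uid. A NULL in a compared column never satisfies the condition.
Matched pairs: 4.

(1, 1); (8, 8); (8, 8); (8, 8)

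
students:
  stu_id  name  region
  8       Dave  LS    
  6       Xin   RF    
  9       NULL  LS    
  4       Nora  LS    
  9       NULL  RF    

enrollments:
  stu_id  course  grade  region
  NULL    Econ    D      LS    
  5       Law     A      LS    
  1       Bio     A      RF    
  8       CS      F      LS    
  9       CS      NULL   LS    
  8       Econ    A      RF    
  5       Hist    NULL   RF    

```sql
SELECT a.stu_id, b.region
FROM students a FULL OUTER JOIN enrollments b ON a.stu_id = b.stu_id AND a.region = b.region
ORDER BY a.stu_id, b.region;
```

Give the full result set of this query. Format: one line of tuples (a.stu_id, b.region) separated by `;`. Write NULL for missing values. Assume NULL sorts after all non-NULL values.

(4, NULL); (6, NULL); (8, LS); (9, LS); (9, NULL); (NULL, LS); (NULL, LS); (NULL, RF); (NULL, RF); (NULL, RF)

FULL OUTER JOIN keeps every row from both sides; unmatched rows get NULL for the other side's columns.
Matching on a.stu_id = b.stu_id AND a.region = b.region. A NULL in a compared column never satisfies the condition.
- a[0] stu_id=8, region=LS → 1 match(es) in b → 1 row(s).
- a[1] stu_id=6, region=RF → no match; kept with NULLs on the b side.
- a[2] stu_id=9, region=LS → 1 match(es) in b → 1 row(s).
- a[3] stu_id=4, region=LS → no match; kept with NULLs on the b side.
- a[4] stu_id=9, region=RF → no match; kept with NULLs on the b side.
- 5 row(s) from b found no a partner → padded with NULL.
After projecting and ordering:
a.stu_id | b.region
4 | NULL
6 | NULL
8 | LS
9 | LS
9 | NULL
NULL | LS
NULL | LS
NULL | RF
NULL | RF
NULL | RF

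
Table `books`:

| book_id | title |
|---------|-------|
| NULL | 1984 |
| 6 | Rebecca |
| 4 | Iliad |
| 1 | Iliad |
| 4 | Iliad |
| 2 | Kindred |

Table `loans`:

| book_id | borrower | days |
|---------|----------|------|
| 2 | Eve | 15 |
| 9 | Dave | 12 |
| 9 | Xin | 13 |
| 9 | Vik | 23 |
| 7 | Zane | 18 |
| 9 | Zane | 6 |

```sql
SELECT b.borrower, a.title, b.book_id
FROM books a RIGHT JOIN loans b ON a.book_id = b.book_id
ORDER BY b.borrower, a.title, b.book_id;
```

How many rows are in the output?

RIGHT JOIN keeps every row from `loans`; unmatched rows get NULL for `books`'s columns.
Matching on a.book_id = b.book_id. A NULL in a compared column never satisfies the condition.
Matched pairs: 1; unmatched b rows kept: 5.
Total: 1 matched + 5 padded = 6 rows.

6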